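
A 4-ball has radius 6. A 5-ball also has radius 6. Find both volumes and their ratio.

V_4(6) ≈ 6395.5. V_5(6) ≈ 40931.2. Ratio V_4/V_5 ≈ 0.1562.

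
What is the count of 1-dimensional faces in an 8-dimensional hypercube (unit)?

Choose 1 of 8 axes to span the face (C(8,1) = 8 ways), then fix each of the remaining 7 coordinates at one of its two extreme values (2^7 = 128 ways): 8·128 = 1024.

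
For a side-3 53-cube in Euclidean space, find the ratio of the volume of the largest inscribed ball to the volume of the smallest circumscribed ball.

V_in/V_out = n^(-n/2) = 53^(-53/2) ≈ 2.02623e-46.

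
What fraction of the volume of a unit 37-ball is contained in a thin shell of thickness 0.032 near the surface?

Shell fraction = 1 - (1-0.032)^37 ≈ 0.699816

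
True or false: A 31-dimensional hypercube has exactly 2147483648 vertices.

True. The 31-cube has 2^31 = 2147483648 vertices.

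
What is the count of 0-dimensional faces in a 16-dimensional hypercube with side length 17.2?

f_0(16-cube) = (16 choose 0) · 2^16 = 65536.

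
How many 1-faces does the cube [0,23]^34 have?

An n-cube has n·2^(n-1) edges. With n = 34: 34·8589934592 = 292057776128.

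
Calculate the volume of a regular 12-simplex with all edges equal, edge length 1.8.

V = (1.8^12 / 12!) · √((12+1) / 2^12) ≈ 1.36058e-07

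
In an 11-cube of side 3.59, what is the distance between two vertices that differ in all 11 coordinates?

d = √(3.59² + 3.59² + ... + 3.59²) [11 terms] = √(11·3.59²) = 3.59√11 ≈ 11.9067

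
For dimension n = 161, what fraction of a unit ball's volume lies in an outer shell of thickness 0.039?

1 - (1-0.039)^161 ≈ 0.998346 ≈ 99.83%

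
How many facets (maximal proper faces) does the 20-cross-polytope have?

f_19(20-orthoplex) = 2^20 · (20 choose 20) = 1048576.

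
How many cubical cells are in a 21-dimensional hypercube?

Choose 3 of 21 axes to span the face (C(21,3) = 1330 ways), then fix each of the remaining 18 coordinates at one of its two extreme values (2^18 = 262144 ways): 1330·262144 = 348651520.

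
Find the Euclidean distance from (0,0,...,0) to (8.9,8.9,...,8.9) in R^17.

The space diagonal of an n-cube of side s is s√n. Here 8.9·√17 ≈ 36.6956.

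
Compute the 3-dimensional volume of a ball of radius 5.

V = 500·π/3 ≈ 523.599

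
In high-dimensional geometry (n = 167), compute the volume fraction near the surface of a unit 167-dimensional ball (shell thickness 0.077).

1 - (1-0.077)^167 ≈ 0.9999984559 ≈ 99.999846%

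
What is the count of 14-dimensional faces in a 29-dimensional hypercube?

An n-cube has C(n,k)·2^(n-k) k-faces. Here C(29,14)·2^15 = 77558760·32768 = 2541445447680.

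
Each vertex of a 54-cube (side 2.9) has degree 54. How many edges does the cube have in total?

Number of 1-faces = C(54,1)·2^(54-1) = 54·9007199254740992 = 486388759756013568.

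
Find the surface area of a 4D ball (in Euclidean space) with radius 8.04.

S = n·V_n(r)/r = 4·V_4(8.04)/8.04 (volume-to-surface relation), giving 10258.8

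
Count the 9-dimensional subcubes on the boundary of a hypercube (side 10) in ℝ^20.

An n-cube has C(n,k)·2^(n-k) k-faces. Here C(20,9)·2^11 = 167960·2048 = 343982080.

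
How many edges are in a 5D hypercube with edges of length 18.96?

An n-cube has C(n,k)·2^(n-k) k-faces. Here C(5,1)·2^4 = 5·16 = 80.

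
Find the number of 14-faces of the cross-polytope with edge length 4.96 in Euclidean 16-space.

An n-cross-polytope has 2^(k+1)·C(n,k+1) k-faces. Here 2^15·C(16,15) = 32768·16 = 524288.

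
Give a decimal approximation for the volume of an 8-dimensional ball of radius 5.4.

Volume = π^{8/2}·(5.4)^8/Γ(5) ≈ 2.93453e+06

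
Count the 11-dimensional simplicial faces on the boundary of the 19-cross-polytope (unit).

f_11(19-orthoplex) = 2^12 · (19 choose 12) = 206389248.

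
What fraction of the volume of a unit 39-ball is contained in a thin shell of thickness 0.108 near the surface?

1 - (1-0.108)^39 ≈ 0.988406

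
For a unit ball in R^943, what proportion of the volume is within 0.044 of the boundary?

1 - (1-0.044)^943 ≈ 1 - 3.731e-19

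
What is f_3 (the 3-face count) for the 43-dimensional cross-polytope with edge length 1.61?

Each 3-face is the convex hull of 4 vertices, one chosen as ±e_i from each of 4 distinct axes: 2^4·C(43,4) = 1974560.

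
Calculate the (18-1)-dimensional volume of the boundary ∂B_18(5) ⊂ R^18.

S_18(5) = 2·π^(18/2)·(5)^17 / Γ(18/2) = 152587890625·π^9/4032 ≈ 1.1281e+12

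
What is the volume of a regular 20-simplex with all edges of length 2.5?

V = (2.5^20 / 20!) · √((20+1) / 2^20) ≈ 1.67296e-13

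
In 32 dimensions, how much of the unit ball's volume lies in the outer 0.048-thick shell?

1 - (1-0.048)^32 ≈ 0.792804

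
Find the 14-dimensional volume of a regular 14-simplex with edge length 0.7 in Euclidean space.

V = (0.7^14 / 14!) · √((14+1) / 2^14) ≈ 2.35396e-15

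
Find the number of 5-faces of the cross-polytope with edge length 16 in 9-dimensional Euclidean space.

An n-cross-polytope has 2^(k+1)·C(n,k+1) k-faces. Here 2^6·C(9,6) = 64·84 = 5376.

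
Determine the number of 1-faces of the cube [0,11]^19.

Choose 1 of 19 axes to span the face (C(19,1) = 19 ways), then fix each of the remaining 18 coordinates at one of its two extreme values (2^18 = 262144 ways): 19·262144 = 4980736.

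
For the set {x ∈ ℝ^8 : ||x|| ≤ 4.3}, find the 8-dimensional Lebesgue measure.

Volume = π^{8/2}·(4.3)^8/Γ(5) ≈ 474390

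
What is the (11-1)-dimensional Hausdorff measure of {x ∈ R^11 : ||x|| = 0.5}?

The surface area of an n-ball is 2π^(n/2) r^(n-1) / Γ(n/2). For n=11, r=0.5: π^5/15120 ≈ 0.0202394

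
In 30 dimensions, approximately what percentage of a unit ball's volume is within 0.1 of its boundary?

1 - (1-0.1)^30 ≈ 0.957609 ≈ 95.76%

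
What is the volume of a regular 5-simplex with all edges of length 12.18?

V_5 = √(6) · 12.18^5 / (5! · 2^(5/2)) ≈ 967.288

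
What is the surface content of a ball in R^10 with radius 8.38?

S_10(8.38) = 2·π^(10/2)·(8.38)^9 / Γ(10/2) ≈ 5.19714e+09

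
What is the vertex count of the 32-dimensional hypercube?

Each vertex is a binary string of length 32, so there are 2^32 = 4294967296.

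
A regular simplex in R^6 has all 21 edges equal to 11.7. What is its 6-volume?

V = (11.7^6 / 6!) · √((6+1) / 2^6) ≈ 1178.26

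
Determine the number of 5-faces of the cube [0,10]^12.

Choose 5 of 12 axes to span the face (C(12,5) = 792 ways), then fix each of the remaining 7 coordinates at one of its two extreme values (2^7 = 128 ways): 792·128 = 101376.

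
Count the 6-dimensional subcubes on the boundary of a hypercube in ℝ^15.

Number of 6-faces = C(15,6) · 2^(15-6) = 5005 · 512 = 2562560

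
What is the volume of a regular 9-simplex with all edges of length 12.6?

For a regular n-simplex with edge a, V = (a^n / n!)·√((n+1)/2^n). With a=12.6, n=9: V ≈ 3082.74.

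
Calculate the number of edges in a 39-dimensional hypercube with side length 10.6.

Each of the 2^39 = 549755813888 vertices has degree 39; total edges = 39·2^39/2 = 10720238370816.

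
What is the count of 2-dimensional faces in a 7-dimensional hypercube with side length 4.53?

Number of 2-faces = C(7,2) · 2^(7-2) = 21 · 32 = 672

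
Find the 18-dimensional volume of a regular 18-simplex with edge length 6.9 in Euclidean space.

V_18 = √(19) · 6.9^18 / (18! · 2^(18/2)) ≈ 0.00167128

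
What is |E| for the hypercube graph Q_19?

The 19-cube has n·2^(n-1) = 19·2^18 = 19·262144 = 4980736 edges.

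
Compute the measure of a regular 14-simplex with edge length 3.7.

V = (3.7^14 / 14!) · √((14+1) / 2^14) ≈ 3.12789e-05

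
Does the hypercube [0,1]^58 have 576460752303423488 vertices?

False. The 58-cube has 2^58 = 288230376151711744 vertices.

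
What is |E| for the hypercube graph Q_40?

Number of 1-faces = C(40,1)·2^(40-1) = 40·549755813888 = 21990232555520.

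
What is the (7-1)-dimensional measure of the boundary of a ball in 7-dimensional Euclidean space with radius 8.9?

The surface area of an n-ball is 2π^(n/2) r^(n-1) / Γ(n/2). For n=7, r=8.9: 1.64368e+07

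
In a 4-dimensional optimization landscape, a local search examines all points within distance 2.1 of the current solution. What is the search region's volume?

V_4(2.1) = π^(4/2) · (2.1)^4 / Γ(4/2 + 1) ≈ 95.9725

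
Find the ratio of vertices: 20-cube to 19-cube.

The 20-cube has 2^20 = 1048576 vertices. The 19-cube has 2^19 = 524288 vertices. Ratio: 1048576/524288 = 2.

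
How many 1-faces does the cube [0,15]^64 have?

The 64-cube has n·2^(n-1) = 64·2^63 = 64·9223372036854775808 = 590295810358705651712 edges.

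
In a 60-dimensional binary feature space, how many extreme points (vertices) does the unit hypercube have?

Number of vertices = 2^60 = 1152921504606846976.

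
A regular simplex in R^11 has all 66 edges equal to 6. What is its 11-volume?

Volume = 6^11 · √(12/2^11) / 11! ≈ 0.695719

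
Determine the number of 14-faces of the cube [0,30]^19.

f_14(19-cube) = (19 choose 14) · 2^5 = 372096.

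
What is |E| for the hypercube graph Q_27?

Each of the 2^27 = 134217728 vertices has degree 27; total edges = 27·2^27/2 = 1811939328.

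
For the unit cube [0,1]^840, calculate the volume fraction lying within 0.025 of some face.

Shell fraction = 1 - (1-0.05)^840 ≈ 1 - 1.94e-19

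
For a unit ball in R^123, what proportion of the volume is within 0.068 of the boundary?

V(inner)/V(outer) = ((1-0.068)/1)^123 ≈ 0.000173, so the shell fraction is 0.999827.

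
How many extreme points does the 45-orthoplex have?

The 45-dimensional cross-polytope has 2n = 2·45 = 90 vertices.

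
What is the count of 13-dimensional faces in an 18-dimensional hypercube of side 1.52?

f_13(18-cube) = (18 choose 13) · 2^5 = 274176.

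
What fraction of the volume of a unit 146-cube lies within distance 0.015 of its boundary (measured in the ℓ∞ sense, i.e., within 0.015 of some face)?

The inner cube has side 1-2·0.015 = 0.97 and volume (0.97)^146 ≈ 0.01171, so the shell holds 0.988287 of the volume.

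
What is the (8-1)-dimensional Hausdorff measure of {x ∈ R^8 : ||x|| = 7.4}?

S_8(7.4) = 2·π^(8/2)·(7.4)^7 / Γ(8/2) ≈ 3.94548e+07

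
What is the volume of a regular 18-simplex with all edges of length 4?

For a regular n-simplex with edge a, V = (a^n / n!)·√((n+1)/2^n). With a=4, n=18: V ≈ 9.13788e-08.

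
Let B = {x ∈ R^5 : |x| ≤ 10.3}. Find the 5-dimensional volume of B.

The n-ball volume is π^(n/2)·r^n/Γ(n/2+1). With n=5, r=10.3: V ≈ 610217.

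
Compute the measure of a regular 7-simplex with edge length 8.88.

V_7 = √(8) · 8.88^7 / (7! · 2^(7/2)) ≈ 215.973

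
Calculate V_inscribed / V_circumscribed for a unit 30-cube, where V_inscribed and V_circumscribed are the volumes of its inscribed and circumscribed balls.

V_in / V_out = (r_in/r_out)^30 = (1/√30)^30 = 30^(-30/2) ≈ 6.96917e-23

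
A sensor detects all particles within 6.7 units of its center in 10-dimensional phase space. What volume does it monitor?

Volume = π^{10/2}·(6.7)^10/Γ(6) ≈ 4.64854e+08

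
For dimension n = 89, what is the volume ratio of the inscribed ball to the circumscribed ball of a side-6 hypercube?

V_in/V_out = n^(-n/2) = 89^(-89/2) ≈ 1.78708e-87.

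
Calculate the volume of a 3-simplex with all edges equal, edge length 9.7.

Volume = (√2/12) · 9.7³ = 107.56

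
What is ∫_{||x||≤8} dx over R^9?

V_9(8) = π^(9/2) · (8)^9 / Γ(9/2 + 1) = 4294967296·π^4/945 ≈ 4.42718e+08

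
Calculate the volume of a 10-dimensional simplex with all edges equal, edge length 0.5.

Volume = 0.5^10 · √(11/2^10) / 10! ≈ 2.78922e-11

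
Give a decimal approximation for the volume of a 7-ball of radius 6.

V = 1492992·π^3/35 ≈ 1.32263e+06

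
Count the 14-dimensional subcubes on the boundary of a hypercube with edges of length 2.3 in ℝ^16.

Number of 14-faces = C(16,14) · 2^(16-14) = 120 · 4 = 480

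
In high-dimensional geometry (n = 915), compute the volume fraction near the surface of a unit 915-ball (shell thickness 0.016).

1 - (1-0.016)^915 ≈ 0.9999996105 ≈ 99.999961%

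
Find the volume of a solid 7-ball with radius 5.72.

V_7(5.72) = π^(7/2) · (5.72)^7 / Γ(7/2 + 1) ≈ 946569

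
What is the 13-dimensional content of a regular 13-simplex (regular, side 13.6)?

V_13 = √(14) · 13.6^13 / (13! · 2^(13/2)) ≈ 3614.89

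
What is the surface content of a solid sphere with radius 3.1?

S_3(3.1) = 2·π^(3/2)·(3.1)^2 / Γ(3/2) = 4πr² = 4π·(3.1)² ≈ 120.763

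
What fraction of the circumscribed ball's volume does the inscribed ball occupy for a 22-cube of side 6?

V_in/V_out = n^(-n/2) = 22^(-22/2) ≈ 1.7114e-15.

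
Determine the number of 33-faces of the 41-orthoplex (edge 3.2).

Number of 33-faces = 2^(33+1) · C(41,33+1) = 17179869184 · 22481940 = 386236788202536960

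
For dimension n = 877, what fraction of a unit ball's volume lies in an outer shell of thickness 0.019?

1 - (1-0.019)^877 ≈ 0.9999999506 ≈ 99.999995%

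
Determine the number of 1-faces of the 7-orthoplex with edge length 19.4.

f_1(7-orthoplex) = 2^2 · (7 choose 2) = 84.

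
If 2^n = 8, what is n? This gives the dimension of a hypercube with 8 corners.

n = log_2(8) = 3.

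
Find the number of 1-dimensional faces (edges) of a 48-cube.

Each of the 2^48 = 281474976710656 vertices has degree 48; total edges = 48·2^48/2 = 6755399441055744.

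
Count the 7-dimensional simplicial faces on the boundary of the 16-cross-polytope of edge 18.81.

Each 7-face is the convex hull of 8 vertices, one chosen as ±e_i from each of 8 distinct axes: 2^8·C(16,8) = 3294720.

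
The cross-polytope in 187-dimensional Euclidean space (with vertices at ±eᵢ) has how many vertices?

The vertices are ±e_1, ..., ±e_187, so there are 2·187 = 374.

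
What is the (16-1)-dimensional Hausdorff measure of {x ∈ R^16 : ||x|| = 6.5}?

S_16(6.5) = 2·π^(16/2)·(6.5)^15 / Γ(16/2) = 51185893014090757·π^8/82575360 ≈ 5.88164e+12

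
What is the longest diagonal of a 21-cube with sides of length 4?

d = √(4² + 4² + ... + 4²) [21 terms] = √(21·4²) = 4√21 ≈ 18.3303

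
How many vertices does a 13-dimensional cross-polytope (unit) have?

An n-cross-polytope has 2n vertices; here n = 13, giving 26.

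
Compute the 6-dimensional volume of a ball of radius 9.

Volume = π^{6/2}·(9)^6/Γ(4) = 177147·π^3/2 ≈ 2.74633e+06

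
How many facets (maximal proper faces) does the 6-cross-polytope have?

Number of 5-faces = 2^(5+1) · C(6,5+1) = 64 · 1 = 64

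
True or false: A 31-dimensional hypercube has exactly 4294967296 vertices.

False. The 31-cube has 2^31 = 2147483648 vertices.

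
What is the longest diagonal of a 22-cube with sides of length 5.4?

||(5.4,5.4,...,5.4)|| = √(22)·5.4 ≈ 25.3282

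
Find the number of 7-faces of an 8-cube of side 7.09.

Choose 7 of 8 axes to span the face (C(8,7) = 8 ways), then fix each of the remaining 1 coordinate at one of its two extreme values (2^1 = 2 ways): 8·2 = 16.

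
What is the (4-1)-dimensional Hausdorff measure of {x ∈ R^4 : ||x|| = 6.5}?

The surface area of an n-ball is 2π^(n/2) r^(n-1) / Γ(n/2). For n=4, r=6.5: 2197·π^2/4 ≈ 5420.88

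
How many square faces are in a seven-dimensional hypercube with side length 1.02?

Number of 2-faces = C(7,2) · 2^(7-2) = 21 · 32 = 672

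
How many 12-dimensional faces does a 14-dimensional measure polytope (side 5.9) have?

Number of 12-faces = C(14,12) · 2^(14-12) = 91 · 4 = 364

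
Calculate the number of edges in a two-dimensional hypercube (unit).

Number of 1-faces = C(2,1)·2^(2-1) = 2·2 = 4.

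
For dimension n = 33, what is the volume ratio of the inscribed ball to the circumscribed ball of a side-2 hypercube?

V_in/V_out = n^(-n/2) = 33^(-33/2) ≈ 8.80076e-26.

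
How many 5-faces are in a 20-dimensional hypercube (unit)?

An n-cube has C(n,k)·2^(n-k) k-faces. Here C(20,5)·2^15 = 15504·32768 = 508035072.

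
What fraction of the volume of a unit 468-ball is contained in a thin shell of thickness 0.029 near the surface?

V(inner)/V(outer) = ((1-0.029)/1)^468 ≈ 1.044e-06, so the shell fraction is 0.9999989562.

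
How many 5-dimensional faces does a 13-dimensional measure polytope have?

f_5(13-cube) = (13 choose 5) · 2^8 = 329472.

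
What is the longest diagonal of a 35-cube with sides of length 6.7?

||(6.7,6.7,...,6.7)|| = √(35)·6.7 ≈ 39.6377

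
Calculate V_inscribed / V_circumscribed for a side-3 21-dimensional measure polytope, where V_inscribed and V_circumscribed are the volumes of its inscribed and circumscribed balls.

V_in/V_out = n^(-n/2) = 21^(-21/2) ≈ 1.30827e-14.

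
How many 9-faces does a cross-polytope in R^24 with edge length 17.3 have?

f_9(24-orthoplex) = 2^10 · (24 choose 10) = 2008326144.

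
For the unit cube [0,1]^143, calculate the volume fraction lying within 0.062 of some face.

Shell fraction = 1 - (1-0.124)^143 ≈ 0.999999994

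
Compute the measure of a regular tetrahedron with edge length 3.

Volume = (√2/12) · 3³ = 3.18198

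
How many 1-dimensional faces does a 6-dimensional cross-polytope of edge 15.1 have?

f_1(6-orthoplex) = 2^2 · (6 choose 2) = 60.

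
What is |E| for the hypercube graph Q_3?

The 3-cube has n·2^(n-1) = 3·2^2 = 3·4 = 12 edges.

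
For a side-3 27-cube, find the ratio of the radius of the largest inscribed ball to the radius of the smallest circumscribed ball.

r_in / r_out = (3/2) / (3√27/2) = 1/√27 ≈ 0.19245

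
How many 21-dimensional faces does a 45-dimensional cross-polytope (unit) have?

f_21(45-orthoplex) = 2^22 · (45 choose 22) = 17266755717247795200.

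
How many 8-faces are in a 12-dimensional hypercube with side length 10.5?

f_8(12-cube) = (12 choose 8) · 2^4 = 7920.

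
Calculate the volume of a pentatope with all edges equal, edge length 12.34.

Volume = 12.34^4 · √(5/2^4) / 4! ≈ 540.1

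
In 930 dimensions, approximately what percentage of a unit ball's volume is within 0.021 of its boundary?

1 - (1-0.021)^930 ≈ 0.9999999973 ≈ (100 - 2.68e-07)%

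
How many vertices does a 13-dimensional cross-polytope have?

The vertices are ±e_1, ..., ±e_13, so there are 2·13 = 26.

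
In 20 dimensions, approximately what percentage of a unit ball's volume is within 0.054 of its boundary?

1 - (1-0.054)^20 ≈ 0.670525 ≈ 67.05%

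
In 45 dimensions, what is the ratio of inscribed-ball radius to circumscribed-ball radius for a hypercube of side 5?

For an n-cube of any side s, the inradius is s/2 and the circumradius is s√n/2, so the ratio is 1/√45 ≈ 0.149071.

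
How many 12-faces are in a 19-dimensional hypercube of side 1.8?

Choose 12 of 19 axes to span the face (C(19,12) = 50388 ways), then fix each of the remaining 7 coordinates at one of its two extreme values (2^7 = 128 ways): 50388·128 = 6449664.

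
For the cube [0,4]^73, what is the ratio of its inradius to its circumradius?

For an n-cube of any side s, the inradius is s/2 and the circumradius is s√n/2, so the ratio is 1/√73 ≈ 0.117041.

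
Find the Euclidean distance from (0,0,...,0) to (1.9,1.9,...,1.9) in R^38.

d = √(1.9² + 1.9² + ... + 1.9²) [38 terms] = √(38·1.9²) = 1.9√38 ≈ 11.7124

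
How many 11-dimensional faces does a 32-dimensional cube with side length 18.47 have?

An n-cube has C(n,k)·2^(n-k) k-faces. Here C(32,11)·2^21 = 129024480·2097152 = 270583946280960.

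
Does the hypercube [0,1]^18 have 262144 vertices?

True. The 18-cube has 2^18 = 262144 vertices.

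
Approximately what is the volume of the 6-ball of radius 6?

The n-ball volume is π^(n/2)·r^n/Γ(n/2+1). With n=6, r=6: V = 7776·π^3 ≈ 241105.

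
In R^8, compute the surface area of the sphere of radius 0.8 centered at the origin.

The surface area of an n-ball is 2π^(n/2) r^(n-1) / Γ(n/2). For n=8, r=0.8: 6.80939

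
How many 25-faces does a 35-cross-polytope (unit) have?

An n-cross-polytope has 2^(k+1)·C(n,k+1) k-faces. Here 2^26·C(35,26) = 67108864·70607460 = 4738386430525440.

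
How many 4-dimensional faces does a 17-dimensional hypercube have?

f_4(17-cube) = (17 choose 4) · 2^13 = 19496960.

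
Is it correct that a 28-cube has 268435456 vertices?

True. The 28-cube has 2^28 = 268435456 vertices.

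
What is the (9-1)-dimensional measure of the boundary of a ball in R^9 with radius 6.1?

|∂B_9(6.1)| ≈ 5.69113e+07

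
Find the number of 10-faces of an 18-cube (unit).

Choose 10 of 18 axes to span the face (C(18,10) = 43758 ways), then fix each of the remaining 8 coordinates at one of its two extreme values (2^8 = 256 ways): 43758·256 = 11202048.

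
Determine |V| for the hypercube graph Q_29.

Number of vertices = 2^29 = 536870912.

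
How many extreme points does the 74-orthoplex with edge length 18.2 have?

An n-cross-polytope has 2n vertices; here n = 74, giving 148.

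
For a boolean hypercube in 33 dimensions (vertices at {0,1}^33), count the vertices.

The 33-cube has 2^33 = 8589934592 vertices.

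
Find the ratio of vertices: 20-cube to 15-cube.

The 20-cube has 2^20 = 1048576 vertices. The 15-cube has 2^15 = 32768 vertices. Ratio: 1048576/32768 = 32.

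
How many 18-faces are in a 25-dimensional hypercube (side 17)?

Number of 18-faces = C(25,18) · 2^(25-18) = 480700 · 128 = 61529600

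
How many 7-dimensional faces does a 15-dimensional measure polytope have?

An n-cube has C(n,k)·2^(n-k) k-faces. Here C(15,7)·2^8 = 6435·256 = 1647360.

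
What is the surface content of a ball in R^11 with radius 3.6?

S_11(3.6) = 2·π^(11/2)·(3.6)^10 / Γ(11/2) ≈ 7.57744e+06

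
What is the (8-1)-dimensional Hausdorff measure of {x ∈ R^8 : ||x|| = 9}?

The surface area of an n-ball is 2π^(n/2) r^(n-1) / Γ(n/2). For n=8, r=9: 1594323·π^4 ≈ 1.55302e+08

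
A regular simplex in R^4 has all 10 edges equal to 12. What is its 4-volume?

Volume = 12^4 · √(5/2^4) / 4! ≈ 482.991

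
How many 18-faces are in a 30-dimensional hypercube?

f_18(30-cube) = (30 choose 18) · 2^12 = 354276249600.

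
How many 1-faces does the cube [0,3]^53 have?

The 53-cube has n·2^(n-1) = 53·2^52 = 53·4503599627370496 = 238690780250636288 edges.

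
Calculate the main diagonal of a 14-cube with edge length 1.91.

The space diagonal of an n-cube of side s is s√n. Here 1.91·√14 ≈ 7.14657.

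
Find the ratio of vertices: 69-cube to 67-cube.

The 69-cube has 2^69 = 590295810358705651712 vertices. The 67-cube has 2^67 = 147573952589676412928 vertices. Ratio: 590295810358705651712/147573952589676412928 = 4.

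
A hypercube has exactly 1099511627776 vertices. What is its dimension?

2^n = 1099511627776 ⇒ n = log_2(1099511627776) = 40.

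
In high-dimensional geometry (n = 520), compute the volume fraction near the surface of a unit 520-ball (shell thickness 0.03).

1 - (1-0.03)^520 ≈ 0.9999998678 ≈ 99.999987%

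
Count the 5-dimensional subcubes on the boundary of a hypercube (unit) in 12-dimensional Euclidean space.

Number of 5-faces = C(12,5) · 2^(12-5) = 792 · 128 = 101376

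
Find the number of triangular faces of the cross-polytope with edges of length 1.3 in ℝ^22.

f_2(22-orthoplex) = 2^3 · (22 choose 3) = 12320.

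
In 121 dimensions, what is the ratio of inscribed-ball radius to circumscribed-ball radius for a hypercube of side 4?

r_in / r_out = (4/2) / (4√121/2) = 1/√121 ≈ 0.0909091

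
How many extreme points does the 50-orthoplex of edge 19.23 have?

The 50-dimensional cross-polytope has 2n = 2·50 = 100 vertices.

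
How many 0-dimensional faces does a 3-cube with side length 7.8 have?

f_0(3-cube) = (3 choose 0) · 2^3 = 8.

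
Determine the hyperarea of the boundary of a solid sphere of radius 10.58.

The surface area of an n-ball is 2π^(n/2) r^(n-1) / Γ(n/2). For n=3, r=10.58: 4πr² = 4π·(10.58)² ≈ 1406.63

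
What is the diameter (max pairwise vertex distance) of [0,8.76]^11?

||(8.76,8.76,...,8.76)|| = √(11)·8.76 ≈ 29.0536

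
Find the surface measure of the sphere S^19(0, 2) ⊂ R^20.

S = n·V_n(r)/r = 20·V_20(2)/2 (volume-to-surface relation), giving 8192·π^10/2835 ≈ 270605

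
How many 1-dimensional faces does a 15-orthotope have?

Choose 1 of 15 axes to span the face (C(15,1) = 15 ways), then fix each of the remaining 14 coordinates at one of its two extreme values (2^14 = 16384 ways): 15·16384 = 245760.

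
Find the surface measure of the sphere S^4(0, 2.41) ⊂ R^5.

S = n·V_n(r)/r = 5·V_5(2.41)/2.41 (volume-to-surface relation), giving 887.844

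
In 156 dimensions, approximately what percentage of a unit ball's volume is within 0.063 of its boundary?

1 - (1-0.063)^156 ≈ 0.999961 ≈ 99.996097%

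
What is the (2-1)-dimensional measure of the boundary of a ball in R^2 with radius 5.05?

S_2(5.05) = 2·π^(2/2)·(5.05)^1 / Γ(2/2) = 2πr = 2π·5.05 ≈ 31.7301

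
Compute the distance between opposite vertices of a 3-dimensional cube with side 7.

||(7,7,...,7)|| = √(3)·7 ≈ 12.1244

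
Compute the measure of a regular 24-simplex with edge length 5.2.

V = (5.2^24 / 24!) · √((24+1) / 2^24) ≈ 3.00597e-10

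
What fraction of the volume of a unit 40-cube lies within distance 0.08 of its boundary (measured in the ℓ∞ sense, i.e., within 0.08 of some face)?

Shell fraction = 1 - (1-0.16)^40 ≈ 0.999064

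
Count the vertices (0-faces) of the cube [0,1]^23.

Each vertex is a binary string of length 23, so there are 2^23 = 8388608.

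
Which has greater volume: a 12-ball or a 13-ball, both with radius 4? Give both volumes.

V_12(4) ≈ 2.2402e+07. V_13(4) ≈ 6.11113e+07. The 13-ball is larger.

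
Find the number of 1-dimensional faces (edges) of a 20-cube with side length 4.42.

The 20-cube has n·2^(n-1) = 20·2^19 = 20·524288 = 10485760 edges.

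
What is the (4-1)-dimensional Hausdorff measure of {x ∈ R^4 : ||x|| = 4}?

S_4(4) = 2·π^(4/2)·(4)^3 / Γ(4/2) = 128·π^2 ≈ 1263.31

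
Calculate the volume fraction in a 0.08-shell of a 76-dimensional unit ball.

1 - (1-0.08)^76 ≈ 0.99823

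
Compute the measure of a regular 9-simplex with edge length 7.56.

V_9 = √(10) · 7.56^9 / (9! · 2^(9/2)) ≈ 31.0669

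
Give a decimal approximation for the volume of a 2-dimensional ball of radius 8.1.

The n-ball volume is π^(n/2)·r^n/Γ(n/2+1). With n=2, r=8.1: V ≈ 206.12.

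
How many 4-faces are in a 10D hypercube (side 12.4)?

Number of 4-faces = C(10,4) · 2^(10-4) = 210 · 64 = 13440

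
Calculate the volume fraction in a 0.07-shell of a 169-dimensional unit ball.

1 - (1-0.07)^169 ≈ 0.9999952835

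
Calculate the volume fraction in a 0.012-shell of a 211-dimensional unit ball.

1 - (1-0.012)^211 ≈ 0.921708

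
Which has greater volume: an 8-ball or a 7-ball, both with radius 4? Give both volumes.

V_8(4) ≈ 265992. V_7(4) ≈ 77410.6. The 8-ball is larger.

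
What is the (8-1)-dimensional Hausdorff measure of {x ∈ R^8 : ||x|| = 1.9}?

The surface area of an n-ball is 2π^(n/2) r^(n-1) / Γ(n/2). For n=8, r=1.9: 2902.37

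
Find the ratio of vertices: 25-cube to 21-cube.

The 25-cube has 2^25 = 33554432 vertices. The 21-cube has 2^21 = 2097152 vertices. Ratio: 33554432/2097152 = 16.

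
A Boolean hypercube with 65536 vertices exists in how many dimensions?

The n-cube has 2^n vertices, and 65536 = 2^16, so n = 16.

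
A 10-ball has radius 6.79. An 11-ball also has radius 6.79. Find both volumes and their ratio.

V_10(6.79) ≈ 5.3121e+08. V_11(6.79) ≈ 2.66485e+09. Ratio V_10/V_11 ≈ 0.1993.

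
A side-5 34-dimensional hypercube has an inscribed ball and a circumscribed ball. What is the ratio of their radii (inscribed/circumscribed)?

r_in / r_out = (5/2) / (5√34/2) = 1/√34 ≈ 0.171499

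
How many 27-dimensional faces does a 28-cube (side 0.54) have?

f_27(28-cube) = (28 choose 27) · 2^1 = 56.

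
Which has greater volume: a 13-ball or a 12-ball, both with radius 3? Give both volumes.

V_13(3) ≈ 1.45184e+06. V_12(3) ≈ 709613. The 13-ball is larger.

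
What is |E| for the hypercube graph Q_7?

Each of the 2^7 = 128 vertices has degree 7; total edges = 7·2^7/2 = 448.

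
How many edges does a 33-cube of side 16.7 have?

Number of 1-faces = C(33,1)·2^(33-1) = 33·4294967296 = 141733920768.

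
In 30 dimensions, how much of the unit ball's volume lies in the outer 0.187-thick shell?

V(inner)/V(outer) = ((1-0.187)/1)^30 ≈ 0.002008, so the shell fraction is 0.997992.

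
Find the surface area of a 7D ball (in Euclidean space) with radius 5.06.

The surface area of an n-ball is 2π^(n/2) r^(n-1) / Γ(n/2). For n=7, r=5.06: 555113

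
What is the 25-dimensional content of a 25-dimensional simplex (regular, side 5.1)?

V = (5.1^25 / 25!) · √((25+1) / 2^25) ≈ 2.77473e-11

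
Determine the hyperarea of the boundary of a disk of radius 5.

|∂B_2(5)| = 2πr = 2π·5 ≈ 31.4159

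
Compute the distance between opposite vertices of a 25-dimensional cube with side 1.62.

The space diagonal of an n-cube of side s is s√n. Here 1.62·√25 = 8.1.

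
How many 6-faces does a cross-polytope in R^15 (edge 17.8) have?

f_6(15-orthoplex) = 2^7 · (15 choose 7) = 823680.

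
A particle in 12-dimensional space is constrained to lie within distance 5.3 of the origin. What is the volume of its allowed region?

The n-ball volume is π^(n/2)·r^n/Γ(n/2+1). With n=12, r=5.3: V ≈ 6.5596e+08.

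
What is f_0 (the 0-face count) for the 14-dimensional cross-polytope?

An n-cross-polytope has 2^(k+1)·C(n,k+1) k-faces. Here 2^1·C(14,1) = 2·14 = 28.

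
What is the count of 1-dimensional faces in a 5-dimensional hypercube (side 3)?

Number of 1-faces = C(5,1) · 2^(5-1) = 5 · 16 = 80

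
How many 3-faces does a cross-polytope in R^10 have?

Number of 3-faces = 2^(3+1) · C(10,3+1) = 16 · 210 = 3360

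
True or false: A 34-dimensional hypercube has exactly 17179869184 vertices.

True. The 34-cube has 2^34 = 17179869184 vertices.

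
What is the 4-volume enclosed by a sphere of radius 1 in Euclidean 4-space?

V = π^2/2 ≈ 4.9348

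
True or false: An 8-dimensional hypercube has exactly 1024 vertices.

False. The 8-cube has 2^8 = 256 vertices.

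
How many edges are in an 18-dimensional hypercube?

Number of 1-faces = C(18,1) · 2^(18-1) = 18 · 131072 = 2359296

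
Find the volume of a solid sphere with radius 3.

Volume = π^{3/2}·(3)^3/Γ(5/2) = 36·π ≈ 113.097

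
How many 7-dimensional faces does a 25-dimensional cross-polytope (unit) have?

Number of 7-faces = 2^(7+1) · C(25,7+1) = 256 · 1081575 = 276883200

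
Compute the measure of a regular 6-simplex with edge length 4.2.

V_6 = √(7) · 4.2^6 / (6! · 2^(6/2)) ≈ 2.52129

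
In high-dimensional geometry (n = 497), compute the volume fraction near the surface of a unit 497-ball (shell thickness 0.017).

1 - (1-0.017)^497 ≈ 0.999801 ≈ 99.9801%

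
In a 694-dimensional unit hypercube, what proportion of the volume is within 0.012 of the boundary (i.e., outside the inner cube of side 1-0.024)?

The inner cube has side 1-2·0.012 = 0.976 and volume (0.976)^694 ≈ 4.766e-08, so the shell holds 0.9999999523 of the volume.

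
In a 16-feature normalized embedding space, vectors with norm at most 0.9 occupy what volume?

V_16(0.9) = π^(16/2) · (0.9)^16 / Γ(16/2 + 1) ≈ 0.0436072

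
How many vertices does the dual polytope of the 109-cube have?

An n-cross-polytope has 2n vertices; here n = 109, giving 218.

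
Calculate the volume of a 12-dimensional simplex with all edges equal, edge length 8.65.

Volume = 8.65^12 · √(13/2^12) / 12! ≈ 20.6371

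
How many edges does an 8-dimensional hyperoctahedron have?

Number of 1-faces = 2^(1+1) · C(8,1+1) = 4 · 28 = 112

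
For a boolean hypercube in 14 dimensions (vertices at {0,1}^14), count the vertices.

An n-cube has 2^n vertices; for n = 14 that is 2^14 = 16384.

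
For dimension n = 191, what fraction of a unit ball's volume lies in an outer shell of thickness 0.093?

1 - (1-0.093)^191 ≈ 0.999999992 ≈ 99.999999%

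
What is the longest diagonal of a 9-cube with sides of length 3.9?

d = √(3.9² + 3.9² + ... + 3.9²) [9 terms] = √(9·3.9²) = 3.9√9 = 11.7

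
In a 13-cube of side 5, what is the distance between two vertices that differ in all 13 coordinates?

||(5,5,...,5)|| = √(13)·5 ≈ 18.0278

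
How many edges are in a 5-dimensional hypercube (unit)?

An n-cube has C(n,k)·2^(n-k) k-faces. Here C(5,1)·2^4 = 5·16 = 80.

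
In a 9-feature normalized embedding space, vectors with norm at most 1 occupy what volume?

Volume = π^{9/2}·(1)^9/Γ(11/2) = 32·π^4/945 ≈ 3.29851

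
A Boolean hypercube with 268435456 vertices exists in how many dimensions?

n = log_2(268435456) = 28.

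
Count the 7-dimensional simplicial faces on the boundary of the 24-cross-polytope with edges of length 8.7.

Each 7-face is the convex hull of 8 vertices, one chosen as ±e_i from each of 8 distinct axes: 2^8·C(24,8) = 188280576.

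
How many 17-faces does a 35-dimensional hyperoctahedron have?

f_17(35-orthoplex) = 2^18 · (35 choose 18) = 1189496134041600.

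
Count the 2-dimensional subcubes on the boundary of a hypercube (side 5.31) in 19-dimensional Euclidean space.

f_2(19-cube) = (19 choose 2) · 2^17 = 22413312.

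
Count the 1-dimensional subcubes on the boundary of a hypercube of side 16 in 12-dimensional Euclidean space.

An n-cube has C(n,k)·2^(n-k) k-faces. Here C(12,1)·2^11 = 12·2048 = 24576.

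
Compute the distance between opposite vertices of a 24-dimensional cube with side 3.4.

||(3.4,3.4,...,3.4)|| = √(24)·3.4 ≈ 16.6565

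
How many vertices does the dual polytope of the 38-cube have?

The 38-dimensional cross-polytope has 2n = 2·38 = 76 vertices.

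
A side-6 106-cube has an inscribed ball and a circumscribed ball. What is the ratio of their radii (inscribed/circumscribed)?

r_in / r_out = (6/2) / (6√106/2) = 1/√106 ≈ 0.0971286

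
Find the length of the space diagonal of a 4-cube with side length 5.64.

Diagonal = √4 · 5.64 = 11.28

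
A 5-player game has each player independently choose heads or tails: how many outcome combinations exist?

The 5-cube has 2^5 = 32 vertices.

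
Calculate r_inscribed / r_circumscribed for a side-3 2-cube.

For an n-cube of any side s, the inradius is s/2 and the circumradius is s√n/2, so the ratio is 1/√2 ≈ 0.707107.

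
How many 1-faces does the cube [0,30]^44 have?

The 44-cube has n·2^(n-1) = 44·2^43 = 44·8796093022208 = 387028092977152 edges.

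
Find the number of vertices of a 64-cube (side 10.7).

Number of vertices = 2^64 = 18446744073709551616.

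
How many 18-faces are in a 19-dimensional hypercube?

An n-cube has C(n,k)·2^(n-k) k-faces. Here C(19,18)·2^1 = 19·2 = 38.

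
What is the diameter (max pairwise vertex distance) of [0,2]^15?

Diagonal = √15 · 2 ≈ 7.74597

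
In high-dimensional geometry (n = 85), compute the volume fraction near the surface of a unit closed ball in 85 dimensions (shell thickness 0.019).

1 - (1-0.019)^85 ≈ 0.804176 ≈ 80.42%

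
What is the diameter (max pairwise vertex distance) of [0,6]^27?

Diagonal = √27 · 6 ≈ 31.1769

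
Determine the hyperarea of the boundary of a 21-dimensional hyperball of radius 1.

S = n·V_n(r)/r = 21·V_21(1)/1 (volume-to-surface relation), giving 2048·π^10/654729075 ≈ 0.292932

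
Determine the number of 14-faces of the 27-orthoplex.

Number of 14-faces = 2^(14+1) · C(27,14+1) = 32768 · 17383860 = 569634324480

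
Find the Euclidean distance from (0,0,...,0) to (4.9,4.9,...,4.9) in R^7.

The space diagonal of an n-cube of side s is s√n. Here 4.9·√7 ≈ 12.9642.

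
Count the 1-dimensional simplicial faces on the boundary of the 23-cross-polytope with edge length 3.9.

f_1(23-orthoplex) = 2^2 · (23 choose 2) = 1012.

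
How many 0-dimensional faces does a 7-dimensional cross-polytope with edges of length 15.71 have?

An n-cross-polytope has 2^(k+1)·C(n,k+1) k-faces. Here 2^1·C(7,1) = 2·7 = 14.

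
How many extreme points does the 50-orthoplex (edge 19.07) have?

Number of vertices = 2n = 100.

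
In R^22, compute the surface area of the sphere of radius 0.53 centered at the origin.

S = n·V_n(r)/r = 22·V_22(0.53)/0.53 (volume-to-surface relation), giving 2.62851e-07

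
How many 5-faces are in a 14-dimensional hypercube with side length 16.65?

Choose 5 of 14 axes to span the face (C(14,5) = 2002 ways), then fix each of the remaining 9 coordinates at one of its two extreme values (2^9 = 512 ways): 2002·512 = 1025024.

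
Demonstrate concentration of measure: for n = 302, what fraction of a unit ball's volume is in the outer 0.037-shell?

1 - (1-0.037)^302 ≈ 0.999989 ≈ 99.998865%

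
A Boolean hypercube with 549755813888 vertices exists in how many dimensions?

The n-cube has 2^n vertices, and 549755813888 = 2^39, so n = 39.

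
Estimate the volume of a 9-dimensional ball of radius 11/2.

Volume = π^{9/2}·(11/2)^9/Γ(11/2) = 2357947691·π^4/15120 ≈ 1.51908e+07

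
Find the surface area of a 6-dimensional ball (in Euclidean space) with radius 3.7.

S_6(3.7) = 2·π^(6/2)·(3.7)^5 / Γ(6/2) ≈ 21501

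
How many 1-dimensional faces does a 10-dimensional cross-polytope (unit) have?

Each 1-face is the convex hull of 2 vertices, one chosen as ±e_i from each of 2 distinct axes: 2^2·C(10,2) = 180.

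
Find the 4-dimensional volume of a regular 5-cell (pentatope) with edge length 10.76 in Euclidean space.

V_4 = √(5) · 10.76^4 / (4! · 2^(4/2)) ≈ 312.222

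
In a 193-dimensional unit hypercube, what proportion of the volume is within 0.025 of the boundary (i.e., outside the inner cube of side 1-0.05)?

Shell fraction = 1 - (1-0.05)^193 ≈ 0.99995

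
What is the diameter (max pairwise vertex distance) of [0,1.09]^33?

The space diagonal of an n-cube of side s is s√n. Here 1.09·√33 ≈ 6.26157.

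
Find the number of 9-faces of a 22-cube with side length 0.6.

Number of 9-faces = C(22,9) · 2^(22-9) = 497420 · 8192 = 4074864640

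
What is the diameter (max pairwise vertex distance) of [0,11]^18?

Diagonal = √18 · 11 ≈ 46.669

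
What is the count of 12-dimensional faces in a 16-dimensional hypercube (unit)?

Choose 12 of 16 axes to span the face (C(16,12) = 1820 ways), then fix each of the remaining 4 coordinates at one of its two extreme values (2^4 = 16 ways): 1820·16 = 29120.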